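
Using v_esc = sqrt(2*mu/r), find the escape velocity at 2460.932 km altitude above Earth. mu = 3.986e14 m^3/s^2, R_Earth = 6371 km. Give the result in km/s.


r = 6371.0 + 2460.932 = 8831.9320 km = 8.831932e+06 m
v_esc = sqrt(2*mu/r) = sqrt(2*3.986e14 / 8.831932e+06)
v_esc = 9500.7040 m/s = 9.5007 km/s

9.5007 km/s


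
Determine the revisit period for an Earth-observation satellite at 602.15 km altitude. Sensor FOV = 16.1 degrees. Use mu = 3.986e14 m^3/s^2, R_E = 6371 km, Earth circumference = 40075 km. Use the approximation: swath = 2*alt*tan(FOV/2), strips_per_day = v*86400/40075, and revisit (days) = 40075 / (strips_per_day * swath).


swath = 2*602.15*tan(0.140499) = 170.3252 km
v = sqrt(mu/r) = 7560.5631 m/s = 7.5606 km/s
strips/day = v*86400/40075 = 7.5606*86400/40075 = 16.3003
coverage/day = strips * swath = 16.3003 * 170.3252 = 2776.3434 km
revisit = 40075 / 2776.3434 = 14.4345 days

14.4345 days


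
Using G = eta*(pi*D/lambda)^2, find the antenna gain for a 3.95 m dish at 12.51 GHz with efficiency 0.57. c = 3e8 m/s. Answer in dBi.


lambda = c/f = 3e8 / 1.251e+10 = 0.02398082 m
G = eta*(pi*D/lambda)^2 = 0.57*(pi*3.95/0.02398082)^2
G = 152630.3508 (linear)
G = 10*log10(152630.3508) = 51.8364 dBi

51.8364 dBi


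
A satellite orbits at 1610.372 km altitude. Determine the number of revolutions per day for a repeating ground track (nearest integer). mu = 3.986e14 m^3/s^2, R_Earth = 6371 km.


r = 7.981372e+06 m
T = 2*pi*sqrt(r^3/mu) = 7096.2278 s = 118.2705 min
revs/day = 1440 / 118.2705 = 12.1755
Rounded: 12 revolutions per day

12 revolutions per day


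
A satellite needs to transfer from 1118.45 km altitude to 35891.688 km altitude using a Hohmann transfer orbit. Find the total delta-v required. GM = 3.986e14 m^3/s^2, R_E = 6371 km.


r1 = 7489.4500 km = 7.48945e+06 m
r2 = 42262.6880 km = 4.2262688e+07 m
dv1 = sqrt(mu/r1)*(sqrt(2*r2/(r1+r2)) - 1) = 2213.6149 m/s
dv2 = sqrt(mu/r2)*(1 - sqrt(2*r1/(r1+r2))) = 1385.9785 m/s
total dv = |dv1| + |dv2| = 2213.6149 + 1385.9785 = 3599.5934 m/s = 3.5996 km/s

3.5996 km/s


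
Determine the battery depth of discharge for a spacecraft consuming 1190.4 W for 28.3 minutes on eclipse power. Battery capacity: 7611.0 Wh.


E_used = P * t / 60 = 1190.4 * 28.3 / 60 = 561.4720 Wh
DOD = E_used / E_total * 100 = 561.4720 / 7611.0 * 100
DOD = 7.3771 %

7.3771 %


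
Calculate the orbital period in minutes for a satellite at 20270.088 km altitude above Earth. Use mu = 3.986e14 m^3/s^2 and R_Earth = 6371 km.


r = 26641.0880 km = 2.6641088e+07 m
T = 2*pi*sqrt(r^3/mu) = 2*pi*sqrt(1.8908447e+22 / 3.986e14)
T = 43275.2073 s = 721.2535 min

721.2535 minutes


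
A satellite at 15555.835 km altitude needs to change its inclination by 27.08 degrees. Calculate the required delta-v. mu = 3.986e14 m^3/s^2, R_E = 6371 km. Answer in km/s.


r = 21926.8350 km = 2.1926835e+07 m
V = sqrt(mu/r) = 4263.6414 m/s
di = 27.08 deg = 0.4726352 rad
dV = 2*V*sin(di/2) = 2*4263.6414*sin(0.2363176)
dV = 1996.4428 m/s = 1.9964 km/s

1.9964 km/s


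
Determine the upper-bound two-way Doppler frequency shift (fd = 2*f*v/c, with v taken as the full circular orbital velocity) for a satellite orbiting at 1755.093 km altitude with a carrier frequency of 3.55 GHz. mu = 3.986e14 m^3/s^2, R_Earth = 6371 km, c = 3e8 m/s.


r = 8.126093e+06 m
v = sqrt(mu/r) = 7003.7035 m/s (worst-case radial velocity)
f = 3.55 GHz = 3.55e+09 Hz
fd = 2*f*v/c = 2*3.55e+09*7003.7035/3.0e+08
fd = 165754.3165 Hz

165754.3165 Hz


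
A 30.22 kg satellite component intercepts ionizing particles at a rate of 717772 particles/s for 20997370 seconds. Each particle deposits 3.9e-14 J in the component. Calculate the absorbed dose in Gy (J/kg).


Total energy deposited = rate * time * E_per
  = 717772 * 20997370 * 3.9e-14 = 0.5877816 J
Dose = E_total / mass = 0.5877816 / 30.22
Dose = 0.01945009 Gy

0.0195 Gy


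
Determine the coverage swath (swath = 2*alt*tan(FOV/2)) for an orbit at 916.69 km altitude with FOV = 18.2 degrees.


FOV = 18.2 deg = 0.3176499 rad
swath = 2 * alt * tan(FOV/2) = 2 * 916.69 * tan(0.158825)
swath = 2 * 916.69 * 0.160174
swath = 293.6599 km

293.6599 km


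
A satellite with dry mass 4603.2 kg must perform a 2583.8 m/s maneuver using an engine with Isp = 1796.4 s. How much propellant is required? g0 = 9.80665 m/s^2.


ve = Isp * g0 = 1796.4 * 9.80665 = 17616.666060 m/s
mass ratio = exp(dv/ve) = exp(2583.8/17616.666060) = 1.15796938
m_prop = m_dry * (mr - 1) = 4603.2 * (1.15796938 - 1)
m_prop = 727.1646 kg

727.1646 kg


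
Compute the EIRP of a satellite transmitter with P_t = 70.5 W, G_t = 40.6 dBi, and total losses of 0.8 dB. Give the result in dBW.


Pt = 70.5 W = 18.4819 dBW
EIRP = Pt_dBW + Gt - losses = 18.4819 + 40.6 - 0.8 = 58.2819 dBW

58.2819 dBW


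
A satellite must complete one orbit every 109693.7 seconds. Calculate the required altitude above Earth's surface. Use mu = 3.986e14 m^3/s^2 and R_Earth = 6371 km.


T = 109693.7 s
r = (mu*T^2/(4*pi^2))^(1/3) = (3.986e14 * 109693.7^2 / (4*pi^2))^(1/3)
r = 4.9527565e+07 m = 49527.5650 km
alt = r - R_E = 49527.5650 - 6371 = 43156.5650 km

43156.5650 km


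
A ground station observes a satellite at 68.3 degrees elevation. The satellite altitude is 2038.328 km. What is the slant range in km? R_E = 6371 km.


h = 2038.328 km, el = 68.3 deg
d = -R_E*sin(el) + sqrt((R_E*sin(el))^2 + 2*R_E*h + h^2)
d = -6371.0000*sin(1.1921) + sqrt((6371.0000*0.9291326)^2 + 2*6371.0000*2038.328 + 2038.328^2)
d = 2153.1465 km

2153.1465 km


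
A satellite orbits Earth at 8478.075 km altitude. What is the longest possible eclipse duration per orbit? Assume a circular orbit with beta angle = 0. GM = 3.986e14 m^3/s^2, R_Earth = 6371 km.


r = 14849.0750 km
T = 300.1298 min
Eclipse fraction = arcsin(R_E/r)/pi = arcsin(6371.0000/14849.0750)/pi
= arcsin(0.4290503)/pi = 0.1411517
Eclipse duration = 0.1411517 * 300.1298 = 42.3638 min

42.3638 minutes


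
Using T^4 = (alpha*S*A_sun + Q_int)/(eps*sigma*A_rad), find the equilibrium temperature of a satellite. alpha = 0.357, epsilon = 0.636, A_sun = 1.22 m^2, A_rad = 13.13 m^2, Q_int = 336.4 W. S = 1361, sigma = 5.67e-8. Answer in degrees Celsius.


Numerator = alpha*S*A_sun + Q_int = 0.357*1361*1.22 + 336.4 = 929.1699 W
Denominator = eps*sigma*A_rad = 0.636*5.67e-8*13.13 = 4.7348356e-07 W/K^4
T^4 = 1.9624123e+09 K^4
T = 210.4736 K = -62.6764 C

-62.6764 degrees Celsius


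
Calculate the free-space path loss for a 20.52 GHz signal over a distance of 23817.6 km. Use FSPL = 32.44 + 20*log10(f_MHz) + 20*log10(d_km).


f = 20.52 GHz = 20520.0000 MHz
d = 23817.6 km
FSPL = 32.44 + 20*log10(20520.0000) + 20*log10(23817.6)
FSPL = 32.44 + 86.2435 + 87.5380
FSPL = 206.2215 dB

206.2215 dB


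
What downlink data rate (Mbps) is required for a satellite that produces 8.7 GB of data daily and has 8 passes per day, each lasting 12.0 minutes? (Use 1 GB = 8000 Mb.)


total contact time = 8 * 12.0 * 60 = 5760.0000 s
data = 8.7 GB = 69600.0000 Mb
rate = 69600.0000 / 5760.0000 = 12.0833 Mbps

12.0833 Mbps


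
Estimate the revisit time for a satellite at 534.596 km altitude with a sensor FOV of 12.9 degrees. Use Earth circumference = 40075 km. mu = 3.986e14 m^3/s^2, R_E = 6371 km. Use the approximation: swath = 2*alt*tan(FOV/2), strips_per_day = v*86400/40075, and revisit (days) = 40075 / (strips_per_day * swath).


swath = 2*534.596*tan(0.1125737) = 120.8740 km
v = sqrt(mu/r) = 7597.4537 m/s = 7.5975 km/s
strips/day = v*86400/40075 = 7.5975*86400/40075 = 16.3798
coverage/day = strips * swath = 16.3798 * 120.8740 = 1979.8901 km
revisit = 40075 / 1979.8901 = 20.2410 days

20.2410 days


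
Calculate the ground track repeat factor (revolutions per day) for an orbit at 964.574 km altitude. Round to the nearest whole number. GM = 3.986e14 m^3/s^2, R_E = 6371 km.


r = 7.335574e+06 m
T = 2*pi*sqrt(r^3/mu) = 6252.6249 s = 104.2104 min
revs/day = 1440 / 104.2104 = 13.8182
Rounded: 14 revolutions per day

14 revolutions per day


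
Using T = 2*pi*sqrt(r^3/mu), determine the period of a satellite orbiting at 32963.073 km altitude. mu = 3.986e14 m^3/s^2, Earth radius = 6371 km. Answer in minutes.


r = 39334.0730 km = 3.9334073e+07 m
T = 2*pi*sqrt(r^3/mu) = 2*pi*sqrt(6.085647e+22 / 3.986e14)
T = 77636.2590 s = 1293.9377 min

1293.9377 minutes


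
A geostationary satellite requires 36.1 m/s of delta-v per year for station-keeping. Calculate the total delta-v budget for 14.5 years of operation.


dV = rate * years = 36.1 * 14.5
dV = 523.4500 m/s

523.4500 m/s


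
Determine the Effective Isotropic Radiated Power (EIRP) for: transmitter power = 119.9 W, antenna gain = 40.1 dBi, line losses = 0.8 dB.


Pt = 119.9 W = 20.7882 dBW
EIRP = Pt_dBW + Gt - losses = 20.7882 + 40.1 - 0.8 = 60.0882 dBW

60.0882 dBW


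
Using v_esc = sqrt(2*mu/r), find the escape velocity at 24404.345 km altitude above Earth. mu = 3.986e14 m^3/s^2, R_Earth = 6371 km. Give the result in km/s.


r = 6371.0 + 24404.345 = 30775.3450 km = 3.0775345e+07 m
v_esc = sqrt(2*mu/r) = sqrt(2*3.986e14 / 3.0775345e+07)
v_esc = 5089.5828 m/s = 5.0896 km/s

5.0896 km/s


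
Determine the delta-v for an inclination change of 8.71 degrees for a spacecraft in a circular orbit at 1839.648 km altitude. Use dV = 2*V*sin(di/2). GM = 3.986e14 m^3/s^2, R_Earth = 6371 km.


r = 8210.6480 km = 8.210648e+06 m
V = sqrt(mu/r) = 6967.5474 m/s
di = 8.71 deg = 0.1520182 rad
dV = 2*V*sin(di/2) = 2*6967.5474*sin(0.07600909)
dV = 1058.1743 m/s = 1.0582 km/s

1.0582 km/s


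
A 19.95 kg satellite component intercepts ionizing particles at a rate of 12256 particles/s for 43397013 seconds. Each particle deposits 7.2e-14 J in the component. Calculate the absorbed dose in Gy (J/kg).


Total energy deposited = rate * time * E_per
  = 12256 * 43397013 * 7.2e-14 = 0.03829491 J
Dose = E_total / mass = 0.03829491 / 19.95
Dose = 0.001919545 Gy

0.0019 Gy


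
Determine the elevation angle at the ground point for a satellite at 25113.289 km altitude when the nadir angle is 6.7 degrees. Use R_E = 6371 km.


r = R_E + alt = 31484.2890 km
Law of sines in the satellite / Earth-center / ground-point triangle:
  sin(nadir)/R_E = sin(90 + el)/r  =>  cos(el) = (r/R_E)*sin(nadir)
cos(el) = (31484.2890 / 6371.0000) * sin(6.7 deg) = 0.5765649
el = arccos(0.5765649) = 54.7907 deg
(Earth-central angle = 90 - nadir - el = 28.5093 deg)

54.7907 degrees


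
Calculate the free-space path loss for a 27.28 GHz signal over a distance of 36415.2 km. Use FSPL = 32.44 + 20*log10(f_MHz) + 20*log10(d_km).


f = 27.28 GHz = 27280.0000 MHz
d = 36415.2 km
FSPL = 32.44 + 20*log10(27280.0000) + 20*log10(36415.2)
FSPL = 32.44 + 88.7169 + 91.2257
FSPL = 212.3825 dB

212.3825 dB


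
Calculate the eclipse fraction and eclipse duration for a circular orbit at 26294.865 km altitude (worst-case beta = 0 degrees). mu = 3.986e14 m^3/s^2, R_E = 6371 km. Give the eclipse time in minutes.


r = 32665.8650 km
T = 979.2672 min
Eclipse fraction = arcsin(R_E/r)/pi = arcsin(6371.0000/32665.8650)/pi
= arcsin(0.1950354)/pi = 0.06248217
Eclipse duration = 0.06248217 * 979.2672 = 61.1867 min

61.1867 minutes


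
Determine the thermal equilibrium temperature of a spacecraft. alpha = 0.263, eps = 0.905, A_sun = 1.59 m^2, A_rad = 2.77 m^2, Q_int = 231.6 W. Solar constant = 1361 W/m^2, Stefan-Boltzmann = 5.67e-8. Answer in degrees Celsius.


Numerator = alpha*S*A_sun + Q_int = 0.263*1361*1.59 + 231.6 = 800.7294 W
Denominator = eps*sigma*A_rad = 0.905*5.67e-8*2.77 = 1.421384e-07 W/K^4
T^4 = 5.6334488e+09 K^4
T = 273.9641 K = 0.8140563 C

0.8141 degrees Celsius


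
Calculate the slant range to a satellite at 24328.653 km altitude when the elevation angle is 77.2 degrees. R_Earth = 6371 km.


h = 24328.653 km, el = 77.2 deg
d = -R_E*sin(el) + sqrt((R_E*sin(el))^2 + 2*R_E*h + h^2)
d = -6371.0000*sin(1.3474) + sqrt((6371.0000*0.9751494)^2 + 2*6371.0000*24328.653 + 24328.653^2)
d = 24454.5112 km

24454.5112 km


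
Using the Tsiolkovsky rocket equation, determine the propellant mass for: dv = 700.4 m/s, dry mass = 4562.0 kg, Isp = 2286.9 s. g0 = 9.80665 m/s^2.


ve = Isp * g0 = 2286.9 * 9.80665 = 22426.827885 m/s
mass ratio = exp(dv/ve) = exp(700.4/22426.827885) = 1.03172324
m_prop = m_dry * (mr - 1) = 4562.0 * (1.03172324 - 1)
m_prop = 144.7214 kg

144.7214 kg


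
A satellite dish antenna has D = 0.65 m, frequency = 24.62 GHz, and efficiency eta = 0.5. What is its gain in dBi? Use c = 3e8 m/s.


lambda = c/f = 3e8 / 2.462e+10 = 0.01218522 m
G = eta*(pi*D/lambda)^2 = 0.5*(pi*0.65/0.01218522)^2
G = 14042.0350 (linear)
G = 10*log10(14042.0350) = 41.4743 dBi

41.4743 dBi


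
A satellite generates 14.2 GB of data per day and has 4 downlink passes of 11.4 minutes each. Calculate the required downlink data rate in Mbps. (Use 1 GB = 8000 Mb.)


total contact time = 4 * 11.4 * 60 = 2736.0000 s
data = 14.2 GB = 113600.0000 Mb
rate = 113600.0000 / 2736.0000 = 41.5205 Mbps

41.5205 Mbps


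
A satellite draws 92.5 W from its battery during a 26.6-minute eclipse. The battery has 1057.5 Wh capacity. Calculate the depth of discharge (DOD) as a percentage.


E_used = P * t / 60 = 92.5 * 26.6 / 60 = 41.0083 Wh
DOD = E_used / E_total * 100 = 41.0083 / 1057.5 * 100
DOD = 3.8779 %

3.8779 %


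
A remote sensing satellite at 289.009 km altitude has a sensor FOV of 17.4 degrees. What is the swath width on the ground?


FOV = 17.4 deg = 0.3036873 rad
swath = 2 * alt * tan(FOV/2) = 2 * 289.009 * tan(0.1518436)
swath = 2 * 289.009 * 0.1530215
swath = 88.4492 km

88.4492 km


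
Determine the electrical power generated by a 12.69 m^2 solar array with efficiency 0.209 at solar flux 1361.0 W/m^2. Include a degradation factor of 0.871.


P = area * eta * S * degradation
P = 12.69 * 0.209 * 1361.0 * 0.871
P = 3144.0120 W

3144.0120 W


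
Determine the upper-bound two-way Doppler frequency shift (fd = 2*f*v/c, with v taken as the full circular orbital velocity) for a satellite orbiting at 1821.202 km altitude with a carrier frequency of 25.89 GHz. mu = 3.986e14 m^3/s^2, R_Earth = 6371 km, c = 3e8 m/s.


r = 8.192202e+06 m
v = sqrt(mu/r) = 6975.3872 m/s (worst-case radial velocity)
f = 25.89 GHz = 2.589e+10 Hz
fd = 2*f*v/c = 2*2.589e+10*6975.3872/3.0e+08
fd = 1.2039518e+06 Hz

1.2040e+06 Hz


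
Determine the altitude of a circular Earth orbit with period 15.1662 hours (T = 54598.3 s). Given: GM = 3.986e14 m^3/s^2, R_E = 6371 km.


T = 54598.3 s
r = (mu*T^2/(4*pi^2))^(1/3) = (3.986e14 * 54598.3^2 / (4*pi^2))^(1/3)
r = 3.1106079e+07 m = 31106.0787 km
alt = r - R_E = 31106.0787 - 6371 = 24735.0787 km

24735.0787 km


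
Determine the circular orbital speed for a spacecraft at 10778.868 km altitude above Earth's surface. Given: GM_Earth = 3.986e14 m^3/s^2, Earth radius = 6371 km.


r = R_E + alt = 6371.0 + 10778.868 = 17149.8680 km = 1.7149868e+07 m
v = sqrt(mu/r) = sqrt(3.986e14 / 1.7149868e+07) = 4821.0125 m/s = 4.8210 km/s

4.8210 km/s


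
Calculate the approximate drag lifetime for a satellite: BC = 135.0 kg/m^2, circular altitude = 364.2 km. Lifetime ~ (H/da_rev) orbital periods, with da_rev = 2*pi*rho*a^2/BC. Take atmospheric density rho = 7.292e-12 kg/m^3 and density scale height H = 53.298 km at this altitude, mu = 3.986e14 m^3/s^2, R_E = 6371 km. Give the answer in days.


a = R_E + alt = 6735.2000 km = 6.7352e+06 m
da_rev = 2*pi*rho*a^2/BC = 2*pi*7.292e-12*(6.7352e+06)^2/135.0 = 15.395498 m per revolution
N = H/da_rev = 53298.0000 m / 15.395498 m = 3461.9211 revolutions
P = 2*pi*sqrt(a^3/mu) = 5500.9407 s
lifetime = N*P = 3461.9211 * 5500.9407 = 1.9043823e+07 s = 220.4146 days

220.4146 days


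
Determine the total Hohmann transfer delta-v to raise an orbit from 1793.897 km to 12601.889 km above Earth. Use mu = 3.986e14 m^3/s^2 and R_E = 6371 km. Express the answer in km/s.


r1 = 8164.8970 km = 8.164897e+06 m
r2 = 18972.8890 km = 1.8972889e+07 m
dv1 = sqrt(mu/r1)*(sqrt(2*r2/(r1+r2)) - 1) = 1275.0089 m/s
dv2 = sqrt(mu/r2)*(1 - sqrt(2*r1/(r1+r2))) = 1028.0135 m/s
total dv = |dv1| + |dv2| = 1275.0089 + 1028.0135 = 2303.0225 m/s = 2.3030 km/s

2.3030 km/s


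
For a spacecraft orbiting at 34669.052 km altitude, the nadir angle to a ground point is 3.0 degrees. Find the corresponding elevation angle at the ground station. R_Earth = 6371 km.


r = R_E + alt = 41040.0520 km
Law of sines in the satellite / Earth-center / ground-point triangle:
  sin(nadir)/R_E = sin(90 + el)/r  =>  cos(el) = (r/R_E)*sin(nadir)
cos(el) = (41040.0520 / 6371.0000) * sin(3.0 deg) = 0.3371324
el = arccos(0.3371324) = 70.2977 deg
(Earth-central angle = 90 - nadir - el = 16.7023 deg)

70.2977 degrees


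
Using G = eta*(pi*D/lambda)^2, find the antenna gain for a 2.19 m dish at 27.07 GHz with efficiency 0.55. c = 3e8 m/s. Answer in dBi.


lambda = c/f = 3e8 / 2.707e+10 = 0.01108238 m
G = eta*(pi*D/lambda)^2 = 0.55*(pi*2.19/0.01108238)^2
G = 211975.0111 (linear)
G = 10*log10(211975.0111) = 53.2628 dBi

53.2628 dBi


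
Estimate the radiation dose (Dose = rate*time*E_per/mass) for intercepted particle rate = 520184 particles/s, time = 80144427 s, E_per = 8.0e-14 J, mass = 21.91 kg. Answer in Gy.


Total energy deposited = rate * time * E_per
  = 520184 * 80144427 * 8.0e-14 = 3.3352 J
Dose = E_total / mass = 3.3352 / 21.91
Dose = 0.1522222 Gy

0.1522 Gy


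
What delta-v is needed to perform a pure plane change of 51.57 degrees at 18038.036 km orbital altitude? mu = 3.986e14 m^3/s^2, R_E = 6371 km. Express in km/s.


r = 24409.0360 km = 2.4409036e+07 m
V = sqrt(mu/r) = 4041.0417 m/s
di = 51.57 deg = 0.9000663 rad
dV = 2*V*sin(di/2) = 2*4041.0417*sin(0.4500331)
dV = 3515.6690 m/s = 3.5157 km/s

3.5157 km/s


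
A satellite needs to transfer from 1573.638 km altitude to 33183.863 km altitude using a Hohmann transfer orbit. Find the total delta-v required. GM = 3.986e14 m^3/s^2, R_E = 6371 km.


r1 = 7944.6380 km = 7.944638e+06 m
r2 = 39554.8630 km = 3.9554863e+07 m
dv1 = sqrt(mu/r1)*(sqrt(2*r2/(r1+r2)) - 1) = 2057.9406 m/s
dv2 = sqrt(mu/r2)*(1 - sqrt(2*r1/(r1+r2))) = 1338.4365 m/s
total dv = |dv1| + |dv2| = 2057.9406 + 1338.4365 = 3396.3772 m/s = 3.3964 km/s

3.3964 km/s


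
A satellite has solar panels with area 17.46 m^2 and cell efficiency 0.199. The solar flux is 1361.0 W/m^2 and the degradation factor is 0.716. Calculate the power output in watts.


P = area * eta * S * degradation
P = 17.46 * 0.199 * 1361.0 * 0.716
P = 3385.8558 W

3385.8558 W


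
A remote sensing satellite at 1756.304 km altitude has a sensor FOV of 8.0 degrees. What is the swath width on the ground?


FOV = 8.0 deg = 0.1396263 rad
swath = 2 * alt * tan(FOV/2) = 2 * 1756.304 * tan(0.06981317)
swath = 2 * 1756.304 * 0.06992681
swath = 245.6255 km

245.6255 km


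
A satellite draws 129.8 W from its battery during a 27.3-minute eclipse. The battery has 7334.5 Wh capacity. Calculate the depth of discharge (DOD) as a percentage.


E_used = P * t / 60 = 129.8 * 27.3 / 60 = 59.0590 Wh
DOD = E_used / E_total * 100 = 59.0590 / 7334.5 * 100
DOD = 0.8052219 %

0.8052 %


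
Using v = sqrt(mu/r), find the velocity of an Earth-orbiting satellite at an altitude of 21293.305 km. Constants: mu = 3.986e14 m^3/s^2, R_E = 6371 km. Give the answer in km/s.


r = R_E + alt = 6371.0 + 21293.305 = 27664.3050 km = 2.7664305e+07 m
v = sqrt(mu/r) = sqrt(3.986e14 / 2.7664305e+07) = 3795.8476 m/s = 3.7958 km/s

3.7958 km/s


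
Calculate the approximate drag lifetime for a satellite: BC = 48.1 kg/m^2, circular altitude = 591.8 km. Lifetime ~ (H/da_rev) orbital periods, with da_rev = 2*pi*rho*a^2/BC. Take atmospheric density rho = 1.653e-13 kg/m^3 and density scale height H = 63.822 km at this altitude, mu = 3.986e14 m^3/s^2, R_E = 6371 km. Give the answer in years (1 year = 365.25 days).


a = R_E + alt = 6962.8000 km = 6.9628e+06 m
da_rev = 2*pi*rho*a^2/BC = 2*pi*1.653e-13*(6.9628e+06)^2/48.1 = 1.046828 m per revolution
N = H/da_rev = 63822.0000 m / 1.046828 m = 60967.0137 revolutions
P = 2*pi*sqrt(a^3/mu) = 5782.1200 s
lifetime = N*P = 60967.0137 * 5782.1200 = 3.5251859e+08 s = 4080.0763 days
years = 4080.0763 / 365.25 = 11.1706 years

11.1706 years


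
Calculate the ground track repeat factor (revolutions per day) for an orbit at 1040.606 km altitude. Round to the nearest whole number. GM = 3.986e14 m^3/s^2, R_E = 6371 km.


r = 7.411606e+06 m
T = 2*pi*sqrt(r^3/mu) = 6350.0875 s = 105.8348 min
revs/day = 1440 / 105.8348 = 13.6061
Rounded: 14 revolutions per day

14 revolutions per day


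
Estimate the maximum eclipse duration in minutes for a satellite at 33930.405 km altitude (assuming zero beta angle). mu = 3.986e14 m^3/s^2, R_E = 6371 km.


r = 40301.4050 km
T = 1341.9621 min
Eclipse fraction = arcsin(R_E/r)/pi = arcsin(6371.0000/40301.4050)/pi
= arcsin(0.1580838)/pi = 0.05053162
Eclipse duration = 0.05053162 * 1341.9621 = 67.8115 min

67.8115 minutes


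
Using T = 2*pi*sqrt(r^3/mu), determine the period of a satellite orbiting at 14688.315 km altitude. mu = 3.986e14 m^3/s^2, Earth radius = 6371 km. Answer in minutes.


r = 21059.3150 km = 2.1059315e+07 m
T = 2*pi*sqrt(r^3/mu) = 2*pi*sqrt(9.3396956e+21 / 3.986e14)
T = 30414.2830 s = 506.9047 min

506.9047 minutes


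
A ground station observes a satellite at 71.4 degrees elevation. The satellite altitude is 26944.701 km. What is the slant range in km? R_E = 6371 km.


h = 26944.701 km, el = 71.4 deg
d = -R_E*sin(el) + sqrt((R_E*sin(el))^2 + 2*R_E*h + h^2)
d = -6371.0000*sin(1.2462) + sqrt((6371.0000*0.9477684)^2 + 2*6371.0000*26944.701 + 26944.701^2)
d = 27215.4371 km

27215.4371 km


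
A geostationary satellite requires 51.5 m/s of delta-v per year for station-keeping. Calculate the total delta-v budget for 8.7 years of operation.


dV = rate * years = 51.5 * 8.7
dV = 448.0500 m/s

448.0500 m/s


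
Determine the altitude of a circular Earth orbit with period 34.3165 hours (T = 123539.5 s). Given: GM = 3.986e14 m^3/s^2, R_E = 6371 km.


T = 123539.5 s
r = (mu*T^2/(4*pi^2))^(1/3) = (3.986e14 * 123539.5^2 / (4*pi^2))^(1/3)
r = 5.3612132e+07 m = 53612.1321 km
alt = r - R_E = 53612.1321 - 6371 = 47241.1321 km

47241.1321 km


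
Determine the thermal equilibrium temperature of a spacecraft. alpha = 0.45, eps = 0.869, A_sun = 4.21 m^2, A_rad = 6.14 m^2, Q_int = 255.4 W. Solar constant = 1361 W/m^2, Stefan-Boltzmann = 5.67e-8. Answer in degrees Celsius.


Numerator = alpha*S*A_sun + Q_int = 0.45*1361*4.21 + 255.4 = 2833.8145 W
Denominator = eps*sigma*A_rad = 0.869*5.67e-8*6.14 = 3.0253192e-07 W/K^4
T^4 = 9.3669933e+09 K^4
T = 311.1000 K = 37.9500 C

37.9500 degrees Celsius


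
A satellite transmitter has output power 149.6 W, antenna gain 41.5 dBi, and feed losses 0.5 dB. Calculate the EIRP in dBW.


Pt = 149.6 W = 21.7493 dBW
EIRP = Pt_dBW + Gt - losses = 21.7493 + 41.5 - 0.5 = 62.7493 dBW

62.7493 dBW


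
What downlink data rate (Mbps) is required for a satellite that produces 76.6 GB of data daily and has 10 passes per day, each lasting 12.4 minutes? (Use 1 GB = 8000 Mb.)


total contact time = 10 * 12.4 * 60 = 7440.0000 s
data = 76.6 GB = 612800.0000 Mb
rate = 612800.0000 / 7440.0000 = 82.3656 Mbps

82.3656 Mbps


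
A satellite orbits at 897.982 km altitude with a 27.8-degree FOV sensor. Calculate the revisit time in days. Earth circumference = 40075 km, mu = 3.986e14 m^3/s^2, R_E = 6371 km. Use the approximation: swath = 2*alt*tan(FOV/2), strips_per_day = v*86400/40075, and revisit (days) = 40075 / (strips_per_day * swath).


swath = 2*897.982*tan(0.2426008) = 444.4562 km
v = sqrt(mu/r) = 7405.1157 m/s = 7.4051 km/s
strips/day = v*86400/40075 = 7.4051*86400/40075 = 15.9651
coverage/day = strips * swath = 15.9651 * 444.4562 = 7095.7938 km
revisit = 40075 / 7095.7938 = 5.6477 days

5.6477 days


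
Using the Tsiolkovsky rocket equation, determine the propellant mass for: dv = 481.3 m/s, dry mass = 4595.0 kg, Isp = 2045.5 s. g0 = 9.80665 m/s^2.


ve = Isp * g0 = 2045.5 * 9.80665 = 20059.502575 m/s
mass ratio = exp(dv/ve) = exp(481.3/20059.502575) = 1.02428378
m_prop = m_dry * (mr - 1) = 4595.0 * (1.02428378 - 1)
m_prop = 111.5840 kg

111.5840 kg


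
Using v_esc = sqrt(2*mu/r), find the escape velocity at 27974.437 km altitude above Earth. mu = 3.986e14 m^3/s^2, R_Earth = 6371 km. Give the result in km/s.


r = 6371.0 + 27974.437 = 34345.4370 km = 3.4345437e+07 m
v_esc = sqrt(2*mu/r) = sqrt(2*3.986e14 / 3.4345437e+07)
v_esc = 4817.8039 m/s = 4.8178 km/s

4.8178 km/s


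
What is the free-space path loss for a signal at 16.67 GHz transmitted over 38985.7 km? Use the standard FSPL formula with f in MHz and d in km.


f = 16.67 GHz = 16670.0000 MHz
d = 38985.7 km
FSPL = 32.44 + 20*log10(16670.0000) + 20*log10(38985.7)
FSPL = 32.44 + 84.4387 + 91.8181
FSPL = 208.6968 dB

208.6968 dB


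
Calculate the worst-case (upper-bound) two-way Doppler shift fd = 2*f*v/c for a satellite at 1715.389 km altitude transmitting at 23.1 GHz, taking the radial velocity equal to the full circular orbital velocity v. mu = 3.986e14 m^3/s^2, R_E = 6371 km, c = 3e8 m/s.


r = 8.086389e+06 m
v = sqrt(mu/r) = 7020.8765 m/s (worst-case radial velocity)
f = 23.1 GHz = 2.31e+10 Hz
fd = 2*f*v/c = 2*2.31e+10*7020.8765/3.0e+08
fd = 1.081215e+06 Hz

1.0812e+06 Hz


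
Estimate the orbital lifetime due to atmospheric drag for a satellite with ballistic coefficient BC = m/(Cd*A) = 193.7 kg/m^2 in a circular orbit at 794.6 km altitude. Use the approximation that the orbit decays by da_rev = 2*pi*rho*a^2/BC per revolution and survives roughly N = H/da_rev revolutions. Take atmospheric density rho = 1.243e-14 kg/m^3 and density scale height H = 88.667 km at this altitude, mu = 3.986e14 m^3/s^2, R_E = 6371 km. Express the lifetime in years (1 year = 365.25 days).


a = R_E + alt = 7165.6000 km = 7.1656e+06 m
da_rev = 2*pi*rho*a^2/BC = 2*pi*1.243e-14*(7.1656e+06)^2/193.7 = 0.0207026766 m per revolution
N = H/da_rev = 88667.0000 m / 0.0207026766 m = 4.2828762e+06 revolutions
P = 2*pi*sqrt(a^3/mu) = 6036.5675 s
lifetime = N*P = 4.2828762e+06 * 6036.5675 = 2.5853871e+10 s = 299234.6190 days
years = 299234.6190 / 365.25 = 819.2597 years

819.2597 years


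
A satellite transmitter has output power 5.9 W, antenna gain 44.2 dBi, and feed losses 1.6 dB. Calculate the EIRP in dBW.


Pt = 5.9 W = 7.7085 dBW
EIRP = Pt_dBW + Gt - losses = 7.7085 + 44.2 - 1.6 = 50.3085 dBW

50.3085 dBW


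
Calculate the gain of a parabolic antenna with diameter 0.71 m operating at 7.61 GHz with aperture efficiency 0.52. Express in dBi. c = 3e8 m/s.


lambda = c/f = 3e8 / 7.61e+09 = 0.03942181 m
G = eta*(pi*D/lambda)^2 = 0.52*(pi*0.71/0.03942181)^2
G = 1664.7407 (linear)
G = 10*log10(1664.7407) = 32.2135 dBi

32.2135 dBi


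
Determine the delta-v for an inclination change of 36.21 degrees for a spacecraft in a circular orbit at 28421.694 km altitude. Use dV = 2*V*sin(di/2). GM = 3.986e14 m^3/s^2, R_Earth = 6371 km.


r = 34792.6940 km = 3.4792694e+07 m
V = sqrt(mu/r) = 3384.7346 m/s
di = 36.21 deg = 0.6319837 rad
dV = 2*V*sin(di/2) = 2*3384.7346*sin(0.3159919)
dV = 2103.6760 m/s = 2.1037 km/s

2.1037 km/s


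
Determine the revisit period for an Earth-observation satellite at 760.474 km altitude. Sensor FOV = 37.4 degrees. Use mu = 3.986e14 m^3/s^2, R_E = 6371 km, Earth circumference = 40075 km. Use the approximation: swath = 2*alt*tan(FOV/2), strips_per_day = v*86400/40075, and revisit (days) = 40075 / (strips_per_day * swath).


swath = 2*760.474*tan(0.3263766) = 514.8125 km
v = sqrt(mu/r) = 7476.1670 m/s = 7.4762 km/s
strips/day = v*86400/40075 = 7.4762*86400/40075 = 16.1183
coverage/day = strips * swath = 16.1183 * 514.8125 = 8297.9017 km
revisit = 40075 / 8297.9017 = 4.8295 days

4.8295 days


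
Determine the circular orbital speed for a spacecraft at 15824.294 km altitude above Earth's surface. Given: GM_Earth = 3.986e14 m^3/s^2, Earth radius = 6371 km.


r = R_E + alt = 6371.0 + 15824.294 = 22195.2940 km = 2.2195294e+07 m
v = sqrt(mu/r) = sqrt(3.986e14 / 2.2195294e+07) = 4237.7779 m/s = 4.2378 km/s

4.2378 km/s


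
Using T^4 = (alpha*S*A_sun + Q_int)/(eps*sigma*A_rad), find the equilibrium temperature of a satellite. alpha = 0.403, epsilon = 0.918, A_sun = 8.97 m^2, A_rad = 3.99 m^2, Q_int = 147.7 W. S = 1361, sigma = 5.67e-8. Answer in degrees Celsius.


Numerator = alpha*S*A_sun + Q_int = 0.403*1361*8.97 + 147.7 = 5067.5925 W
Denominator = eps*sigma*A_rad = 0.918*5.67e-8*3.99 = 2.0768189e-07 W/K^4
T^4 = 2.4400743e+10 K^4
T = 395.2308 K = 122.0808 C

122.0808 degrees Celsius


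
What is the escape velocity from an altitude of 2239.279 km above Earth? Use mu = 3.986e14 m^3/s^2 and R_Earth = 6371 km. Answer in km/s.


r = 6371.0 + 2239.279 = 8610.2790 km = 8.610279e+06 m
v_esc = sqrt(2*mu/r) = sqrt(2*3.986e14 / 8.610279e+06)
v_esc = 9622.2145 m/s = 9.6222 km/s

9.6222 km/s


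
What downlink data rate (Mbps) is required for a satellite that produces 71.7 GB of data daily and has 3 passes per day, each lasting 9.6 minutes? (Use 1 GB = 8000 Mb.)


total contact time = 3 * 9.6 * 60 = 1728.0000 s
data = 71.7 GB = 573600.0000 Mb
rate = 573600.0000 / 1728.0000 = 331.9444 Mbps

331.9444 Mbps


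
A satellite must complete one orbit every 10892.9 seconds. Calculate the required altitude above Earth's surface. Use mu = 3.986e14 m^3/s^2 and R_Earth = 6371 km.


T = 10892.9 s
r = (mu*T^2/(4*pi^2))^(1/3) = (3.986e14 * 10892.9^2 / (4*pi^2))^(1/3)
r = 1.0620742e+07 m = 10620.7421 km
alt = r - R_E = 10620.7421 - 6371 = 4249.7421 km

4249.7421 km


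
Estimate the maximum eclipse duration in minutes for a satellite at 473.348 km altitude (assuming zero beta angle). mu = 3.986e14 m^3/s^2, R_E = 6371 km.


r = 6844.3480 km
T = 93.9200 min
Eclipse fraction = arcsin(R_E/r)/pi = arcsin(6371.0000/6844.3480)/pi
= arcsin(0.930841)/pi = 0.3809239
Eclipse duration = 0.3809239 * 93.9200 = 35.7764 min

35.7764 minutes


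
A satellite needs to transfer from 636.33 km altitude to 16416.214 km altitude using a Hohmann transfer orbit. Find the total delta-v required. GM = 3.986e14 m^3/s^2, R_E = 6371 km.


r1 = 7007.3300 km = 7.00733e+06 m
r2 = 22787.2140 km = 2.2787214e+07 m
dv1 = sqrt(mu/r1)*(sqrt(2*r2/(r1+r2)) - 1) = 1785.8142 m/s
dv2 = sqrt(mu/r2)*(1 - sqrt(2*r1/(r1+r2))) = 1313.9345 m/s
total dv = |dv1| + |dv2| = 1785.8142 + 1313.9345 = 3099.7486 m/s = 3.0997 km/s

3.0997 km/s


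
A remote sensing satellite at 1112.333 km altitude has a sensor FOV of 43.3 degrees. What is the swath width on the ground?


FOV = 43.3 deg = 0.7557276 rad
swath = 2 * alt * tan(FOV/2) = 2 * 1112.333 * tan(0.3778638)
swath = 2 * 1112.333 * 0.3969378
swath = 883.0541 km

883.0541 km


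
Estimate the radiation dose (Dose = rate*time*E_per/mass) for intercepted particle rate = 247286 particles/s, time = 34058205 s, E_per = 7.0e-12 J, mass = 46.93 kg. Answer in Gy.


Total energy deposited = rate * time * E_per
  = 247286 * 34058205 * 7.0e-12 = 58.9548 J
Dose = E_total / mass = 58.9548 / 46.93
Dose = 1.2562 Gy

1.2562 Gy


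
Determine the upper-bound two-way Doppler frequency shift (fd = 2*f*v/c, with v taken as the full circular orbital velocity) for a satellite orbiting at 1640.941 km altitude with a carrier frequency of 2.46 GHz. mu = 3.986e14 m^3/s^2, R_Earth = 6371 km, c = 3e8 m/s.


r = 8.011941e+06 m
v = sqrt(mu/r) = 7053.4205 m/s (worst-case radial velocity)
f = 2.46 GHz = 2.46e+09 Hz
fd = 2*f*v/c = 2*2.46e+09*7053.4205/3.0e+08
fd = 115676.0963 Hz

115676.0963 Hz


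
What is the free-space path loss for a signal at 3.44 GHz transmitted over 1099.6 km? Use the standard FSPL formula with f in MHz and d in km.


f = 3.44 GHz = 3440.0000 MHz
d = 1099.6 km
FSPL = 32.44 + 20*log10(3440.0000) + 20*log10(1099.6)
FSPL = 32.44 + 70.7312 + 60.8247
FSPL = 163.9959 dB

163.9959 dB


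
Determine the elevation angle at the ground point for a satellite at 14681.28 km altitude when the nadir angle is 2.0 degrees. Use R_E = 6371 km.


r = R_E + alt = 21052.2800 km
Law of sines in the satellite / Earth-center / ground-point triangle:
  sin(nadir)/R_E = sin(90 + el)/r  =>  cos(el) = (r/R_E)*sin(nadir)
cos(el) = (21052.2800 / 6371.0000) * sin(2.0 deg) = 0.1153216
el = arccos(0.1153216) = 83.3778 deg
(Earth-central angle = 90 - nadir - el = 4.6222 deg)

83.3778 degrees


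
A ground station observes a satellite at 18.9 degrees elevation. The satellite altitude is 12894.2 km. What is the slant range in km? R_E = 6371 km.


h = 12894.2 km, el = 18.9 deg
d = -R_E*sin(el) + sqrt((R_E*sin(el))^2 + 2*R_E*h + h^2)
d = -6371.0000*sin(0.3298672) + sqrt((6371.0000*0.3239174)^2 + 2*6371.0000*12894.2 + 12894.2^2)
d = 16234.3290 km

16234.3290 km


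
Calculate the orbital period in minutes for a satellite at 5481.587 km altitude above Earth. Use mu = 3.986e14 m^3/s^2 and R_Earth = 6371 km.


r = 11852.5870 km = 1.1852587e+07 m
T = 2*pi*sqrt(r^3/mu) = 2*pi*sqrt(1.6650967e+21 / 3.986e14)
T = 12841.9492 s = 214.0325 min

214.0325 minutes


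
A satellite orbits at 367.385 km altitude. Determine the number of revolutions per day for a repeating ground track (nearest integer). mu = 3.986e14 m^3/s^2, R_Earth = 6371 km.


r = 6.738385e+06 m
T = 2*pi*sqrt(r^3/mu) = 5504.8432 s = 91.7474 min
revs/day = 1440 / 91.7474 = 15.6953
Rounded: 16 revolutions per day

16 revolutions per day


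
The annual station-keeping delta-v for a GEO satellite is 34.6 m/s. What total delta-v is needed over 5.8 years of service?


dV = rate * years = 34.6 * 5.8
dV = 200.6800 m/s

200.6800 m/s


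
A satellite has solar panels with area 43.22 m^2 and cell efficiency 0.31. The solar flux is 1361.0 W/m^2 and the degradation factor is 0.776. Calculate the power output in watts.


P = area * eta * S * degradation
P = 43.22 * 0.31 * 1361.0 * 0.776
P = 14150.3214 W

14150.3214 W


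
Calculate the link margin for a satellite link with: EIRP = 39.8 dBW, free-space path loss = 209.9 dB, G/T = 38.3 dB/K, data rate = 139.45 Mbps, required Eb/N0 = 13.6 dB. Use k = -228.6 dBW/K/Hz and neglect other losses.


C/N0 = EIRP - FSPL + G/T - k = 39.8 - 209.9 + 38.3 - (-228.6)
C/N0 = 96.8000 dB-Hz
R_b = 139.45 Mbps = 1.3945e+08 bps -> 10*log10(R_b) = 81.4442 dB-Hz
Eb/N0 = C/N0 - 10*log10(R_b) = 96.8000 - 81.4442 = 15.3558 dB
Margin = Eb/N0 - Eb/N0_req = 15.3558 - 13.6 = 1.7558 dB (link closes)

1.7558 dB


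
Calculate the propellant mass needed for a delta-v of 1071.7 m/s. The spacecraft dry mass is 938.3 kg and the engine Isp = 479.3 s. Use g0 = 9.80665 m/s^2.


ve = Isp * g0 = 479.3 * 9.80665 = 4700.327345 m/s
mass ratio = exp(dv/ve) = exp(1071.7/4700.327345) = 1.25609210
m_prop = m_dry * (mr - 1) = 938.3 * (1.25609210 - 1)
m_prop = 240.2912 kg

240.2912 kg


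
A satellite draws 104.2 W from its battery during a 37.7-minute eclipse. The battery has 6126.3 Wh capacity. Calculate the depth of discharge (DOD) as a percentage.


E_used = P * t / 60 = 104.2 * 37.7 / 60 = 65.4723 Wh
DOD = E_used / E_total * 100 = 65.4723 / 6126.3 * 100
DOD = 1.0687 %

1.0687 %


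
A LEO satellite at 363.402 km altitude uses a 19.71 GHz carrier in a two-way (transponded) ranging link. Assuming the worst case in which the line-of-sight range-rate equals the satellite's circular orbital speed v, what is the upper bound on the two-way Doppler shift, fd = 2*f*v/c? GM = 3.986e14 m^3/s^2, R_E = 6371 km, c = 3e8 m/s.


r = 6.734402e+06 m
v = sqrt(mu/r) = 7693.4144 m/s (worst-case radial velocity)
f = 19.71 GHz = 1.971e+10 Hz
fd = 2*f*v/c = 2*1.971e+10*7693.4144/3.0e+08
fd = 1.0109147e+06 Hz

1.0109e+06 Hz


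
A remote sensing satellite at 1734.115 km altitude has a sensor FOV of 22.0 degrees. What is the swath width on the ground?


FOV = 22.0 deg = 0.3839724 rad
swath = 2 * alt * tan(FOV/2) = 2 * 1734.115 * tan(0.1919862)
swath = 2 * 1734.115 * 0.1943803
swath = 674.1556 km

674.1556 km


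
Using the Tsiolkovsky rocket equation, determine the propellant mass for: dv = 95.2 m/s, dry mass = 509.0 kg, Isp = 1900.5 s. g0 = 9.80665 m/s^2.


ve = Isp * g0 = 1900.5 * 9.80665 = 18637.538325 m/s
mass ratio = exp(dv/ve) = exp(95.2/18637.538325) = 1.00512104
m_prop = m_dry * (mr - 1) = 509.0 * (1.00512104 - 1)
m_prop = 2.6066 kg

2.6066 kg


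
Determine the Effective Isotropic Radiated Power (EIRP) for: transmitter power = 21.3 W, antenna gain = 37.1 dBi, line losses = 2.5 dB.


Pt = 21.3 W = 13.2838 dBW
EIRP = Pt_dBW + Gt - losses = 13.2838 + 37.1 - 2.5 = 47.8838 dBW

47.8838 dBW


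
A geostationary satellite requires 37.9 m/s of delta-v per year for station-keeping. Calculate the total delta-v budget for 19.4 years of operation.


dV = rate * years = 37.9 * 19.4
dV = 735.2600 m/s

735.2600 m/s


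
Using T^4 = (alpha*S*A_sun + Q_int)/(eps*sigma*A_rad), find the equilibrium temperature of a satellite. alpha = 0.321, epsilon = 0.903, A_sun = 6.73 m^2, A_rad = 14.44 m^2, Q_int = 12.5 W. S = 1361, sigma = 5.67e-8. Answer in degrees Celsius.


Numerator = alpha*S*A_sun + Q_int = 0.321*1361*6.73 + 12.5 = 2952.7091 W
Denominator = eps*sigma*A_rad = 0.903*5.67e-8*14.44 = 7.3932944e-07 W/K^4
T^4 = 3.9937665e+09 K^4
T = 251.3887 K = -21.7613 C

-21.7613 degrees Celsius


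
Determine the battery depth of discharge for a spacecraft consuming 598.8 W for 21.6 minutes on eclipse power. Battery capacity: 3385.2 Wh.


E_used = P * t / 60 = 598.8 * 21.6 / 60 = 215.5680 Wh
DOD = E_used / E_total * 100 = 215.5680 / 3385.2 * 100
DOD = 6.3680 %

6.3680 %


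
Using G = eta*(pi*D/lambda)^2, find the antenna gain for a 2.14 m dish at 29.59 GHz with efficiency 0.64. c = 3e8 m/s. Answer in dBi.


lambda = c/f = 3e8 / 2.959e+10 = 0.01013856 m
G = eta*(pi*D/lambda)^2 = 0.64*(pi*2.14/0.01013856)^2
G = 281419.8239 (linear)
G = 10*log10(281419.8239) = 54.4935 dBi

54.4935 dBi


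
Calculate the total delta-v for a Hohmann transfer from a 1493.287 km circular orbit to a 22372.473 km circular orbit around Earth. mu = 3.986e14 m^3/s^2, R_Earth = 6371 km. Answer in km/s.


r1 = 7864.2870 km = 7.864287e+06 m
r2 = 28743.4730 km = 2.8743473e+07 m
dv1 = sqrt(mu/r1)*(sqrt(2*r2/(r1+r2)) - 1) = 1802.1547 m/s
dv2 = sqrt(mu/r2)*(1 - sqrt(2*r1/(r1+r2))) = 1282.9686 m/s
total dv = |dv1| + |dv2| = 1802.1547 + 1282.9686 = 3085.1233 m/s = 3.0851 km/s

3.0851 km/s


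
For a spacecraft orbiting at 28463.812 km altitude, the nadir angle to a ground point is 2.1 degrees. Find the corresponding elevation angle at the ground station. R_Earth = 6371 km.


r = R_E + alt = 34834.8120 km
Law of sines in the satellite / Earth-center / ground-point triangle:
  sin(nadir)/R_E = sin(90 + el)/r  =>  cos(el) = (r/R_E)*sin(nadir)
cos(el) = (34834.8120 / 6371.0000) * sin(2.1 deg) = 0.2003574
el = arccos(0.2003574) = 78.4421 deg
(Earth-central angle = 90 - nadir - el = 9.4579 deg)

78.4421 degrees


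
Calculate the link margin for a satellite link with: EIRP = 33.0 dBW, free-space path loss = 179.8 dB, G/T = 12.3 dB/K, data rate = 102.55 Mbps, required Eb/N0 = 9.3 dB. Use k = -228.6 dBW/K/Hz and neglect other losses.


C/N0 = EIRP - FSPL + G/T - k = 33.0 - 179.8 + 12.3 - (-228.6)
C/N0 = 94.1000 dB-Hz
R_b = 102.55 Mbps = 1.0255e+08 bps -> 10*log10(R_b) = 80.1094 dB-Hz
Eb/N0 = C/N0 - 10*log10(R_b) = 94.1000 - 80.1094 = 13.9906 dB
Margin = Eb/N0 - Eb/N0_req = 13.9906 - 9.3 = 4.6906 dB (link closes)

4.6906 dB


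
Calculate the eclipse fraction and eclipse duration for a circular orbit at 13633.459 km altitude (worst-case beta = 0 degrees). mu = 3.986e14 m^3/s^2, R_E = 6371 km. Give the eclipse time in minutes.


r = 20004.4590 km
T = 469.2996 min
Eclipse fraction = arcsin(R_E/r)/pi = arcsin(6371.0000/20004.4590)/pi
= arcsin(0.318479)/pi = 0.103172
Eclipse duration = 0.103172 * 469.2996 = 48.4186 min

48.4186 minutes


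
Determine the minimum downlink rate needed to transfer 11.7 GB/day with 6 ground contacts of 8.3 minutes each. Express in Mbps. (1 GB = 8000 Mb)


total contact time = 6 * 8.3 * 60 = 2988.0000 s
data = 11.7 GB = 93600.0000 Mb
rate = 93600.0000 / 2988.0000 = 31.3253 Mbps

31.3253 Mbps


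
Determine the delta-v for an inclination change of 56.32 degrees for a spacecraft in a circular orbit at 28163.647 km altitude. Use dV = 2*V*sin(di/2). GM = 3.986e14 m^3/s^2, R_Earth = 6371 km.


r = 34534.6470 km = 3.4534647e+07 m
V = sqrt(mu/r) = 3397.3566 m/s
di = 56.32 deg = 0.9829694 rad
dV = 2*V*sin(di/2) = 2*3397.3566*sin(0.4914847)
dV = 3206.6656 m/s = 3.2067 km/s

3.2067 km/s
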